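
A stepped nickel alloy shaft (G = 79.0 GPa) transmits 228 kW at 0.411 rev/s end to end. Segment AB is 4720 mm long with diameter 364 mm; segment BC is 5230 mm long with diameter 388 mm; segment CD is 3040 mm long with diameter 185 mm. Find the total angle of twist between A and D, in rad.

0.0352 rad

ω = 2π·0.411 = 2.582 rad/s, so T = P/ω = 228×10³ / 2.582 = 88290 N·m.
J_AB = π(0.364)⁴/32 = 1.72×10^-3 m⁴; J_BC = π(0.388)⁴/32 = 2.22×10^-3 m⁴; J_CD = π(0.185)⁴/32 = 1.15×10^-4 m⁴.
θ = (T/G)·Σ L_i/J_i = (88290/79.0×10⁹)·(4.72/1.72×10^-3 + 5.23/2.22×10^-3 + 3.04/1.15×10^-4) = 0.03523 rad.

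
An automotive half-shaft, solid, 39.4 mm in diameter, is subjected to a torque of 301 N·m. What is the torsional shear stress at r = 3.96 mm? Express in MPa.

J = πd⁴/32 = π(0.0394)⁴/32 = 2.366×10^-7 m⁴.
Shear stress varies linearly with radius: τ = T·r/J = 301.0 × 0.00396 / 2.366×10^-7 = 5.038×10^6 Pa.

5.04 MPa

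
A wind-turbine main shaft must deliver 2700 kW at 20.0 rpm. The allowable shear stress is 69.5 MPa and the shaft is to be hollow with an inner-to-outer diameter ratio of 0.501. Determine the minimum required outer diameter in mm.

465 mm

ω = 2π·20.0/60 = 2.094 rad/s, so T = P/ω = 2700×10³ / 2.094 = 1.289e6 N·m.
For a hollow shaft with d_i/d_o = 0.501: τ_max = 16T/(π d_o³ (1−k⁴)), so d_o = [16T/(π τ_allow (1−k⁴))]^(1/3) = [16·1.289e6/(π·6.95×10^7·0.9370)]^(1/3) = 0.4654 m.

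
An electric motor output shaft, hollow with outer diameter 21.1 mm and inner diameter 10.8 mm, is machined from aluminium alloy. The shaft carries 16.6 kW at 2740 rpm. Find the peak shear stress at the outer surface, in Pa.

ω = 2π·2740/60 = 286.9 rad/s, so T = P/ω = 16.6×10³ / 286.9 = 57.85 N·m.
J = π(d_o⁴ − d_i⁴)/32 = π(0.0211⁴ − 0.0108⁴)/32 = 1.812×10^-8 m⁴.
τ_max = T·r/J = 57.85 × 0.0106 / 1.812×10^-8 = 3.368×10^7 Pa.

3.37e7 Pa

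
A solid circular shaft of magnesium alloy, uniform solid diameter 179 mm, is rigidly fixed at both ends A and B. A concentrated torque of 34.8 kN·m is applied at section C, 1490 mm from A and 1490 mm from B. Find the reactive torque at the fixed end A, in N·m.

17400 N·m

With uniform GJ and both ends fixed, compatibility θ_AC = θ_CB gives T_A·a = T_B·b, together with T_A + T_B = T₀.
T_A = T₀·b/(a+b) = 34800·1490/2980 = 17400 N·m; T_B = 17400 N·m.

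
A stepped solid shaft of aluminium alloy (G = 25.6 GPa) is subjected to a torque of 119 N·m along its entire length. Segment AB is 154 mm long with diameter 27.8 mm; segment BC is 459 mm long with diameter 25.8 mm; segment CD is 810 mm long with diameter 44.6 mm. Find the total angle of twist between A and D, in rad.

J_AB = π(0.0278)⁴/32 = 5.86×10^-8 m⁴; J_BC = π(0.0258)⁴/32 = 4.35×10^-8 m⁴; J_CD = π(0.0446)⁴/32 = 3.88×10^-7 m⁴.
θ = (T/G)·Σ L_i/J_i = (119.0/25.6×10⁹)·(0.154/5.86×10^-8 + 0.459/4.35×10^-8 + 0.810/3.88×10^-7) = 0.07095 rad.

0.0710 rad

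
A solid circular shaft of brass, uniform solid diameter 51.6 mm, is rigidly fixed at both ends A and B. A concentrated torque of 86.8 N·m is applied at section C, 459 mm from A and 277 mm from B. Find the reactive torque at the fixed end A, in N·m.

With uniform GJ and both ends fixed, compatibility θ_AC = θ_CB gives T_A·a = T_B·b, together with T_A + T_B = T₀.
T_A = T₀·b/(a+b) = 86.80·277/736.0 = 32.67 N·m; T_B = 54.13 N·m.

32.7 N·m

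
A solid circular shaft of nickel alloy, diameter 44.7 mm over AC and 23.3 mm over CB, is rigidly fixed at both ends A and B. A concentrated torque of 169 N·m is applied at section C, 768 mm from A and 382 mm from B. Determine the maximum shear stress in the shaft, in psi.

1280 psi

Compatibility: T_A·a/J_AC = T_B·b/J_CB with T_A + T_B = T₀.
J_AC = 3.92×10^-7 m⁴, J_CB = 2.89×10^-8 m⁴, so T_A = T₀·(J_AC/a)/((J_AC/a)+(J_CB/b)) = 147.2 N·m, T_B = 21.84 N·m.
τ in each portion: τ_AC = 8.39×10^6 Pa, τ_CB = 8.79×10^6 Pa; maximum is in CB.
τ_max = T_CB·r/J = 21.84·0.0117/2.89×10^-8 = 8.794×10^6 Pa.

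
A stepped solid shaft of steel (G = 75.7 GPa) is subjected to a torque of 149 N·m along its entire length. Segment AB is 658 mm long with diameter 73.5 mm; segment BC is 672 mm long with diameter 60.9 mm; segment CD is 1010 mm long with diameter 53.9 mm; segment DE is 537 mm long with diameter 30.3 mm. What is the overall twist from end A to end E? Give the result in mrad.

16.6 mrad

J_AB = π(0.0735)⁴/32 = 2.87×10^-6 m⁴; J_BC = π(0.0609)⁴/32 = 1.35×10^-6 m⁴; J_CD = π(0.0539)⁴/32 = 8.29×10^-7 m⁴; J_DE = π(0.0303)⁴/32 = 8.28×10^-8 m⁴.
θ = (T/G)·Σ L_i/J_i = (149.0/75.7×10⁹)·(0.658/2.87×10^-6 + 0.672/1.35×10^-6 + 1.01/8.29×10^-7 + 0.537/8.28×10^-8) = 0.01660 rad.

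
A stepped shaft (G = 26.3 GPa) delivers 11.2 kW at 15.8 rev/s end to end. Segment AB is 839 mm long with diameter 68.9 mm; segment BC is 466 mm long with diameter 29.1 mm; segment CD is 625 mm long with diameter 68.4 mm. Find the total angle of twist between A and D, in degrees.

ω = 2π·15.8 = 99.27 rad/s, so T = P/ω = 11.2×10³ / 99.27 = 112.8 N·m.
J_AB = π(0.0689)⁴/32 = 2.21×10^-6 m⁴; J_BC = π(0.0291)⁴/32 = 7.04×10^-8 m⁴; J_CD = π(0.0684)⁴/32 = 2.15×10^-6 m⁴.
θ = (T/G)·Σ L_i/J_i = (112.8/26.3×10⁹)·(0.839/2.21×10^-6 + 0.466/7.04×10^-8 + 0.625/2.15×10^-6) = 0.03127 rad.

1.79°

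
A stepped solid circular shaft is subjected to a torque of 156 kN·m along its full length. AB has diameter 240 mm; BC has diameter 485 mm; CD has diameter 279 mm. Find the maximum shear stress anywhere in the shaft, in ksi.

Under the same torque, τ_max = 16T/(πd³) is largest where d is smallest — segment AB (d = 240 mm).
τ_max = 16·156000/(π·(0.240)³) = 5.747×10^7 Pa.

8.34 ksi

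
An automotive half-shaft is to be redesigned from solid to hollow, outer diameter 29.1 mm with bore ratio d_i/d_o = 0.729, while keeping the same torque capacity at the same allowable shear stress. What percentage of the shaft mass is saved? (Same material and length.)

Equal τ_max and T ⇒ the solid shaft needs d_s³ = d_o³(1−k⁴), so d_s = 29.1·(1−0.729⁴)^(1/3) = 26.05 mm.
Area ratio A_h/A_s = d_o²(1−k²)/d_s² = (1−k²)/(1−k⁴)^(2/3) = 0.5846.
Mass saving = 1 − 0.5846 = 41.5 %.

41.5 %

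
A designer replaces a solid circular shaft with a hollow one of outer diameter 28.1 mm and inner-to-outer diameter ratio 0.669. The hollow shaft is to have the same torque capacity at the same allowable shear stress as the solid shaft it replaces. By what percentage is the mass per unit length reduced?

Equal τ_max and T ⇒ the solid shaft needs d_s³ = d_o³(1−k⁴), so d_s = 28.1·(1−0.669⁴)^(1/3) = 26.08 mm.
Area ratio A_h/A_s = d_o²(1−k²)/d_s² = (1−k²)/(1−k⁴)^(2/3) = 0.6412.
Mass saving = 1 − 0.6412 = 35.9 %.

35.9 %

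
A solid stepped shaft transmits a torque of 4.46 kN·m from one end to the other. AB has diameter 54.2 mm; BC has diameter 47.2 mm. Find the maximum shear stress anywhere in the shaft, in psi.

Under the same torque, τ_max = 16T/(πd³) is largest where d is smallest — segment BC (d = 47.2 mm).
τ_max = 16·4460/(π·(0.0472)³) = 2.160×10^8 Pa.

31300 psi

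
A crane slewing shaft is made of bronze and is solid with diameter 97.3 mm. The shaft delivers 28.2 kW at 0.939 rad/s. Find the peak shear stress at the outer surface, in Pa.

1.66e8 Pa

ω = 0.939 rad/s, so T = P/ω = 28.2×10³ / 0.9390 = 30030 N·m.
J = πd⁴/32 = π(0.0973)⁴/32 = 8.799×10^-6 m⁴.
τ_max = T·r/J = 30030 × 0.0486 / 8.799×10^-6 = 1.660×10^8 Pa.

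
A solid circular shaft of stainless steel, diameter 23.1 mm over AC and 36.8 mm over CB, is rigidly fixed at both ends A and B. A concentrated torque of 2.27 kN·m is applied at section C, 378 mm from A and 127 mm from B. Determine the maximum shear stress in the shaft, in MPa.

Compatibility: T_A·a/J_AC = T_B·b/J_CB with T_A + T_B = T₀.
J_AC = 2.80×10^-8 m⁴, J_CB = 1.80×10^-7 m⁴, so T_A = T₀·(J_AC/a)/((J_AC/a)+(J_CB/b)) = 112.5 N·m, T_B = 2157 N·m.
τ in each portion: τ_AC = 4.65×10^7 Pa, τ_CB = 2.20×10^8 Pa; maximum is in CB.
τ_max = T_CB·r/J = 2157·0.0184/1.80×10^-7 = 2.205×10^8 Pa.

220 MPa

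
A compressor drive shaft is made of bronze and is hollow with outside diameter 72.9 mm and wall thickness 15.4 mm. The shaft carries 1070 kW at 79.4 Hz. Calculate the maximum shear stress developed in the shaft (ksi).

4.60 ksi

ω = 2π·79.4 = 498.9 rad/s, so T = P/ω = 1070×10³ / 498.9 = 2145 N·m.
J = π(d_o⁴ − d_i⁴)/32 = π(0.0729⁴ − 0.0421⁴)/32 = 2.464×10^-6 m⁴.
τ_max = T·r/J = 2145 × 0.0365 / 2.464×10^-6 = 3.172×10^7 Pa.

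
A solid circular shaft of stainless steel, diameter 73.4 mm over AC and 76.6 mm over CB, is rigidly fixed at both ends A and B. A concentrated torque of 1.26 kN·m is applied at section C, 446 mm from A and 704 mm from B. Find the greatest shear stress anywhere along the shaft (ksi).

1.34 ksi

Compatibility: T_A·a/J_AC = T_B·b/J_CB with T_A + T_B = T₀.
J_AC = 2.85×10^-6 m⁴, J_CB = 3.38×10^-6 m⁴, so T_A = T₀·(J_AC/a)/((J_AC/a)+(J_CB/b)) = 719.4 N·m, T_B = 540.6 N·m.
τ in each portion: τ_AC = 9.27×10^6 Pa, τ_CB = 6.13×10^6 Pa; maximum is in AC.
τ_max = T_AC·r/J = 719.4·0.0367/2.85×10^-6 = 9.265×10^6 Pa.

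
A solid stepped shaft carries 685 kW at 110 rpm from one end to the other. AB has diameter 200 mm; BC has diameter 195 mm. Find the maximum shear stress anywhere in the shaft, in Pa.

4.08e7 Pa

ω = 2π·110/60 = 11.52 rad/s, so T = P/ω = 685×10³ / 11.52 = 59470 N·m.
Under the same torque, τ_max = 16T/(πd³) is largest where d is smallest — segment BC (d = 195 mm).
τ_max = 16·59470/(π·(0.195)³) = 4.084×10^7 Pa.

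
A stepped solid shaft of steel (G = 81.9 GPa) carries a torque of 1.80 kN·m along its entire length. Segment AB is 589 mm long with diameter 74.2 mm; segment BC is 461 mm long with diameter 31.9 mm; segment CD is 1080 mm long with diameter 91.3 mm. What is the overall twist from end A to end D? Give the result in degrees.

6.16°

J_AB = π(0.0742)⁴/32 = 2.98×10^-6 m⁴; J_BC = π(0.0319)⁴/32 = 1.02×10^-7 m⁴; J_CD = π(0.0913)⁴/32 = 6.82×10^-6 m⁴.
θ = (T/G)·Σ L_i/J_i = (1800/81.9×10⁹)·(0.589/2.98×10^-6 + 0.461/1.02×10^-7 + 1.08/6.82×10^-6) = 0.1075 rad.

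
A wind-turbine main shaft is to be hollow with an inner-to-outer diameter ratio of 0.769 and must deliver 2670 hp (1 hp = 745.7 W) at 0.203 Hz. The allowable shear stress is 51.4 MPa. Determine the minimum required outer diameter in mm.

620 mm

ω = 2π·0.203 = 1.275 rad/s, so T = P/ω = 2670×745.7 / 1.275 = 1.561e6 N·m.
For a hollow shaft with d_i/d_o = 0.769: τ_max = 16T/(π d_o³ (1−k⁴)), so d_o = [16T/(π τ_allow (1−k⁴))]^(1/3) = [16·1.561e6/(π·5.14×10^7·0.6503)]^(1/3) = 0.6196 m.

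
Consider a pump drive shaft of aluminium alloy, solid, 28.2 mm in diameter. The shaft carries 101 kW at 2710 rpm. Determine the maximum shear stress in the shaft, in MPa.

ω = 2π·2710/60 = 283.8 rad/s, so T = P/ω = 101×10³ / 283.8 = 355.9 N·m.
J = πd⁴/32 = π(0.0282)⁴/32 = 6.209×10^-8 m⁴.
τ_max = T·r/J = 355.9 × 0.0141 / 6.209×10^-8 = 8.083×10^7 Pa.

80.8 MPa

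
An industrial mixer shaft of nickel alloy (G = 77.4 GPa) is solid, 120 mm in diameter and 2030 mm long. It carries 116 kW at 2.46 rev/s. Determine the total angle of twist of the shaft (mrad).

ω = 2π·2.46 = 15.46 rad/s, so T = P/ω = 116×10³ / 15.46 = 7505 N·m.
J = πd⁴/32 = π(0.120)⁴/32 = 2.036×10^-5 m⁴.
θ = T·L/(G·J) = 7505 × 2.03 / (77.4×10⁹ × 2.036×10^-5) = 9.669×10^-3 rad.

9.67 mrad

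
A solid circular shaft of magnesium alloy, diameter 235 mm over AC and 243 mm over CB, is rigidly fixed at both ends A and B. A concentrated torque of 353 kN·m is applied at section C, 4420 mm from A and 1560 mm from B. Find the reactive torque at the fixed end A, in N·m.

Compatibility: T_A·a/J_AC = T_B·b/J_CB with T_A + T_B = T₀.
J_AC = 2.99×10^-4 m⁴, J_CB = 3.42×10^-4 m⁴, so T_A = T₀·(J_AC/a)/((J_AC/a)+(J_CB/b)) = 83270 N·m, T_B = 269700 N·m.

83300 N·m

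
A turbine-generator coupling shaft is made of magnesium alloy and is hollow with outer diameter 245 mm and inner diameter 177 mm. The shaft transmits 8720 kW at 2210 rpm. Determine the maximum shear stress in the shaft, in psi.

ω = 2π·2210/60 = 231.4 rad/s, so T = P/ω = 8720×10³ / 231.4 = 37680 N·m.
J = π(d_o⁴ − d_i⁴)/32 = π(0.245⁴ − 0.177⁴)/32 = 2.574×10^-4 m⁴.
τ_max = T·r/J = 37680 × 0.122 / 2.574×10^-4 = 1.793×10^7 Pa.

2600 psi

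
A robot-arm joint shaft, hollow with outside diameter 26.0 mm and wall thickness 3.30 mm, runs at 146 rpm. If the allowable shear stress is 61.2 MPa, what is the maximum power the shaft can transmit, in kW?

2.23 kW

J = π(d_o⁴ − d_i⁴)/32 = π(0.0260⁴ − 0.0194⁴)/32 = 3.096×10^-8 m⁴.
T_max = τ_allow·J/r = 6.12×10^7 × 3.096×10^-8 / 0.0130 = 145.7 N·m.
ω = 2π·146/60 = 15.29 rad/s, so P_max = T_max·ω = 2228 W.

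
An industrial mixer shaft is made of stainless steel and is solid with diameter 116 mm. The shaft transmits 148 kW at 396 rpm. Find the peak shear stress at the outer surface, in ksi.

ω = 2π·396/60 = 41.47 rad/s, so T = P/ω = 148×10³ / 41.47 = 3569 N·m.
J = πd⁴/32 = π(0.116)⁴/32 = 1.778×10^-5 m⁴.
τ_max = T·r/J = 3569 × 0.0580 / 1.778×10^-5 = 1.164×10^7 Pa.

1.69 ksi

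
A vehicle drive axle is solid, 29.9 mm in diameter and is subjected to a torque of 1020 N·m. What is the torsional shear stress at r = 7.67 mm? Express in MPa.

J = πd⁴/32 = π(0.0299)⁴/32 = 7.847×10^-8 m⁴.
Shear stress varies linearly with radius: τ = T·r/J = 1020 × 0.00767 / 7.847×10^-8 = 9.970×10^7 Pa.

99.7 MPa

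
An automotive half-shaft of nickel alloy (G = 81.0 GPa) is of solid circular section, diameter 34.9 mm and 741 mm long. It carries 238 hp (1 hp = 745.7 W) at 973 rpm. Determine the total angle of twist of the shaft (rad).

ω = 2π·973/60 = 101.9 rad/s, so T = P/ω = 238×745.7 / 101.9 = 1742 N·m.
J = πd⁴/32 = π(0.0349)⁴/32 = 1.456×10^-7 m⁴.
θ = T·L/(G·J) = 1742 × 0.741 / (81.0×10⁹ × 1.456×10^-7) = 0.1094 rad.

0.109 rad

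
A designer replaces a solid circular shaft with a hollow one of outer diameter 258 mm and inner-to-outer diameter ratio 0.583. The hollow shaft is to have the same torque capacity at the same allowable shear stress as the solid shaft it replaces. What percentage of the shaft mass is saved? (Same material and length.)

28.4 %

Equal τ_max and T ⇒ the solid shaft needs d_s³ = d_o³(1−k⁴), so d_s = 258·(1−0.583⁴)^(1/3) = 247.7 mm.
Area ratio A_h/A_s = d_o²(1−k²)/d_s² = (1−k²)/(1−k⁴)^(2/3) = 0.7164.
Mass saving = 1 − 0.7164 = 28.4 %.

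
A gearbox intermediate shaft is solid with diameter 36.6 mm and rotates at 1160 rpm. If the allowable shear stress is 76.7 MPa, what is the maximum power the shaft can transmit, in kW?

J = πd⁴/32 = π(0.0366)⁴/32 = 1.762×10^-7 m⁴.
T_max = τ_allow·J/r = 7.67×10^7 × 1.762×10^-7 / 0.0183 = 738.4 N·m.
ω = 2π·1160/60 = 121.5 rad/s, so P_max = T_max·ω = 8.969×10^4 W.

89.7 kW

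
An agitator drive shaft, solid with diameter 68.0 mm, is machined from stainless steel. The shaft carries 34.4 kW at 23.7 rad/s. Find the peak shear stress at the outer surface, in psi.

ω = 23.7 rad/s, so T = P/ω = 34.4×10³ / 23.70 = 1451 N·m.
J = πd⁴/32 = π(0.0680)⁴/32 = 2.099×10^-6 m⁴.
τ_max = T·r/J = 1451 × 0.0340 / 2.099×10^-6 = 2.351×10^7 Pa.

3410 psi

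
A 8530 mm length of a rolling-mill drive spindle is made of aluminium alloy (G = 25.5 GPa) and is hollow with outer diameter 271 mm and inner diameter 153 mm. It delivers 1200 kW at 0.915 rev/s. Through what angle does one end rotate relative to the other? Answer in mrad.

ω = 2π·0.915 = 5.749 rad/s, so T = P/ω = 1200×10³ / 5.749 = 208700 N·m.
J = π(d_o⁴ − d_i⁴)/32 = π(0.271⁴ − 0.153⁴)/32 = 4.757×10^-4 m⁴.
θ = T·L/(G·J) = 208700 × 8.53 / (25.5×10⁹ × 4.757×10^-4) = 0.1468 rad.

147 mrad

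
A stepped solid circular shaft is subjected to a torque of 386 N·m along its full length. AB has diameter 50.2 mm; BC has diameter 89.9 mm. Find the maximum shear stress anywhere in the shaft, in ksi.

Under the same torque, τ_max = 16T/(πd³) is largest where d is smallest — segment AB (d = 50.2 mm).
τ_max = 16·386.0/(π·(0.0502)³) = 1.554×10^7 Pa.

2.25 ksi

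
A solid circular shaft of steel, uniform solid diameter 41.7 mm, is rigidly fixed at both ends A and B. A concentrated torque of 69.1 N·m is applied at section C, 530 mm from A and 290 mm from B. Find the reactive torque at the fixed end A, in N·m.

With uniform GJ and both ends fixed, compatibility θ_AC = θ_CB gives T_A·a = T_B·b, together with T_A + T_B = T₀.
T_A = T₀·b/(a+b) = 69.10·290/820.0 = 24.44 N·m; T_B = 44.66 N·m.

24.4 N·m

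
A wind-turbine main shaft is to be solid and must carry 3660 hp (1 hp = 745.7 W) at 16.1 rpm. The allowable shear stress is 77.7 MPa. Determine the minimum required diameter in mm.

473 mm

ω = 2π·16.1/60 = 1.686 rad/s, so T = P/ω = 3660×745.7 / 1.686 = 1.619e6 N·m.
For a solid shaft τ_max = 16T/(πd³), so d = (16T/(π τ_allow))^(1/3) = (16·1.619e6/(π·7.77×10^7))^(1/3) = 0.4734 m.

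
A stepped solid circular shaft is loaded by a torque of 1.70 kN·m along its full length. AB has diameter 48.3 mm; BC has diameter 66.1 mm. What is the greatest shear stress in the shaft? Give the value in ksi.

Under the same torque, τ_max = 16T/(πd³) is largest where d is smallest — segment AB (d = 48.3 mm).
τ_max = 16·1700/(π·(0.0483)³) = 7.684×10^7 Pa.

11.1 ksi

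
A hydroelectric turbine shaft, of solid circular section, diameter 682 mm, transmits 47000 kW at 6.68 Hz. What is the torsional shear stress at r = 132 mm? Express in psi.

1010 psi

ω = 2π·6.68 = 41.97 rad/s, so T = P/ω = 47000×10³ / 41.97 = 1.120e6 N·m.
J = πd⁴/32 = π(0.682)⁴/32 = 0.02124 m⁴.
Shear stress varies linearly with radius: τ = T·r/J = 1.120e6 × 0.132 / 0.02124 = 6.960×10^6 Pa.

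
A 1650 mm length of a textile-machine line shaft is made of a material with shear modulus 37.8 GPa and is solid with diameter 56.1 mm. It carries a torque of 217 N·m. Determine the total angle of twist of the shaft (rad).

J = πd⁴/32 = π(0.0561)⁴/32 = 9.724×10^-7 m⁴.
θ = T·L/(G·J) = 217.0 × 1.65 / (37.8×10⁹ × 9.724×10^-7) = 9.741×10^-3 rad.

0.00974 rad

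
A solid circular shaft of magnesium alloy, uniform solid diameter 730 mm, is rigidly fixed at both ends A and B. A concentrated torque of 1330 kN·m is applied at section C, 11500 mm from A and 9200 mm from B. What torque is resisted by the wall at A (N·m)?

With uniform GJ and both ends fixed, compatibility θ_AC = θ_CB gives T_A·a = T_B·b, together with T_A + T_B = T₀.
T_A = T₀·b/(a+b) = 1.330e6·9200/20700 = 591100 N·m; T_B = 738900 N·m.

591000 N·m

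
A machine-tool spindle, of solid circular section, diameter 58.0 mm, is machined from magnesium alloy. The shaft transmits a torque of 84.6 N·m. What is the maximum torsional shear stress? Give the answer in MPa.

J = πd⁴/32 = π(0.0580)⁴/32 = 1.111×10^-6 m⁴.
τ_max = T·r/J = 84.60 × 0.0290 / 1.111×10^-6 = 2.208×10^6 Pa.

2.21 MPa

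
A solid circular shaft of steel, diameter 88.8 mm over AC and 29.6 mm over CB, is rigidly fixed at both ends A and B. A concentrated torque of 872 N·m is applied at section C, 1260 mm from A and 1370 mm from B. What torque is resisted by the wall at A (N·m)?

Compatibility: T_A·a/J_AC = T_B·b/J_CB with T_A + T_B = T₀.
J_AC = 6.10×10^-6 m⁴, J_CB = 7.54×10^-8 m⁴, so T_A = T₀·(J_AC/a)/((J_AC/a)+(J_CB/b)) = 862.2 N·m, T_B = 9.790 N·m.

862 N·m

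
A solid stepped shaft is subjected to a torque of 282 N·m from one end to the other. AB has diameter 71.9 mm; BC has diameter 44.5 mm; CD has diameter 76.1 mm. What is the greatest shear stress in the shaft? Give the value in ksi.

2.36 ksi

Under the same torque, τ_max = 16T/(πd³) is largest where d is smallest — segment BC (d = 44.5 mm).
τ_max = 16·282.0/(π·(0.0445)³) = 1.630×10^7 Pa.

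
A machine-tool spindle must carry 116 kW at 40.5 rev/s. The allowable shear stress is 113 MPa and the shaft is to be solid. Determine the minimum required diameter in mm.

ω = 2π·40.5 = 254.5 rad/s, so T = P/ω = 116×10³ / 254.5 = 455.9 N·m.
For a solid shaft τ_max = 16T/(πd³), so d = (16T/(π τ_allow))^(1/3) = (16·455.9/(π·1.13×10^8))^(1/3) = 0.02739 m.

27.4 mm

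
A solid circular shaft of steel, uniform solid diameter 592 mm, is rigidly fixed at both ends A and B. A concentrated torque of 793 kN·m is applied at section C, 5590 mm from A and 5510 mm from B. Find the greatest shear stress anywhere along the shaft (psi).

With uniform GJ and both ends fixed, compatibility θ_AC = θ_CB gives T_A·a = T_B·b, together with T_A + T_B = T₀.
T_A = T₀·b/(a+b) = 793000·5510/11100 = 393600 N·m; T_B = 399400 N·m.
τ in each portion: τ_AC = 9.66×10^6 Pa, τ_CB = 9.80×10^6 Pa; maximum is in CB.
τ_max = T_CB·r/J = 399400·0.296/0.0121 = 9.803×10^6 Pa.

1420 psi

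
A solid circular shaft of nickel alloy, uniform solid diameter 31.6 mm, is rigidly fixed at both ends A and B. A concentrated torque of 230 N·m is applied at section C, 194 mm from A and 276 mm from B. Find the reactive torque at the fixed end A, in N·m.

With uniform GJ and both ends fixed, compatibility θ_AC = θ_CB gives T_A·a = T_B·b, together with T_A + T_B = T₀.
T_A = T₀·b/(a+b) = 230.0·276/470.0 = 135.1 N·m; T_B = 94.94 N·m.

135 N·m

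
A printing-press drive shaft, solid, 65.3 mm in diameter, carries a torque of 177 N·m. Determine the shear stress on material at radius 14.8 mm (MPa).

1.47 MPa

J = πd⁴/32 = π(0.0653)⁴/32 = 1.785×10^-6 m⁴.
Shear stress varies linearly with radius: τ = T·r/J = 177.0 × 0.0148 / 1.785×10^-6 = 1.468×10^6 Pa.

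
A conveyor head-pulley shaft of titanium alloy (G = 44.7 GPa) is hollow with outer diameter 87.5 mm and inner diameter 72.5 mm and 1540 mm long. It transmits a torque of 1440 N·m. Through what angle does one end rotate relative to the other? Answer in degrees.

J = π(d_o⁴ − d_i⁴)/32 = π(0.0875⁴ − 0.0725⁴)/32 = 3.042×10^-6 m⁴.
θ = T·L/(G·J) = 1440 × 1.54 / (44.7×10⁹ × 3.042×10^-6) = 0.01631 rad.

0.934°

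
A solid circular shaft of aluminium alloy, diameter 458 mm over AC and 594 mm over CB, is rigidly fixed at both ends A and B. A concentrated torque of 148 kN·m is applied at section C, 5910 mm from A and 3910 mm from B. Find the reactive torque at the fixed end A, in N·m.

28000 N·m

Compatibility: T_A·a/J_AC = T_B·b/J_CB with T_A + T_B = T₀.
J_AC = 4.32×10^-3 m⁴, J_CB = 0.0122 m⁴, so T_A = T₀·(J_AC/a)/((J_AC/a)+(J_CB/b)) = 28050 N·m, T_B = 120000 N·m.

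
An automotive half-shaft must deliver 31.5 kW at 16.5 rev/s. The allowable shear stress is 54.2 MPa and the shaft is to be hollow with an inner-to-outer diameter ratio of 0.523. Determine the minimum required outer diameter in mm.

ω = 2π·16.5 = 103.7 rad/s, so T = P/ω = 31.5×10³ / 103.7 = 303.8 N·m.
For a hollow shaft with d_i/d_o = 0.523: τ_max = 16T/(π d_o³ (1−k⁴)), so d_o = [16T/(π τ_allow (1−k⁴))]^(1/3) = [16·303.8/(π·5.42×10^7·0.9252)]^(1/3) = 0.03137 m.

31.4 mm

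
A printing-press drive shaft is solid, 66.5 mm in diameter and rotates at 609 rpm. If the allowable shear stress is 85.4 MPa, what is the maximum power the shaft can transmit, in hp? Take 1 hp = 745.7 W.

422 hp

J = πd⁴/32 = π(0.0665)⁴/32 = 1.920×10^-6 m⁴.
T_max = τ_allow·J/r = 8.54×10^7 × 1.920×10^-6 / 0.0333 = 4931 N·m.
ω = 2π·609/60 = 63.77 rad/s, so P_max = T_max·ω = 3.145×10^5 W.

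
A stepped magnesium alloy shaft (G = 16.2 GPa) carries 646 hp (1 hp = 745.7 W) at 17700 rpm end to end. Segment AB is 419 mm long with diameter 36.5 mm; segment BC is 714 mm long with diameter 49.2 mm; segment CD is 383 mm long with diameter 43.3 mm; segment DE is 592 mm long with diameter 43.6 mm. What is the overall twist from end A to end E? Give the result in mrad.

ω = 2π·17700/60 = 1854 rad/s, so T = P/ω = 646×745.7 / 1854 = 259.9 N·m.
J_AB = π(0.0365)⁴/32 = 1.74×10^-7 m⁴; J_BC = π(0.0492)⁴/32 = 5.75×10^-7 m⁴; J_CD = π(0.0433)⁴/32 = 3.45×10^-7 m⁴; J_DE = π(0.0436)⁴/32 = 3.55×10^-7 m⁴.
θ = (T/G)·Σ L_i/J_i = (259.9/16.2×10⁹)·(0.419/1.74×10^-7 + 0.714/5.75×10^-7 + 0.383/3.45×10^-7 + 0.592/3.55×10^-7) = 0.1031 rad.

103 mrad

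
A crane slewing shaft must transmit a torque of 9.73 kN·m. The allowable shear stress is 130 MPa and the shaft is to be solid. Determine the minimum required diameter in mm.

72.5 mm

For a solid shaft τ_max = 16T/(πd³), so d = (16T/(π τ_allow))^(1/3) = (16·9730/(π·1.30×10^8))^(1/3) = 0.07251 m.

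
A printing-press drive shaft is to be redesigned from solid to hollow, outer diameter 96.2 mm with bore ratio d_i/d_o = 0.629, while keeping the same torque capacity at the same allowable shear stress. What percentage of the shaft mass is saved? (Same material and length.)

32.3 %

Equal τ_max and T ⇒ the solid shaft needs d_s³ = d_o³(1−k⁴), so d_s = 96.2·(1−0.629⁴)^(1/3) = 90.89 mm.
Area ratio A_h/A_s = d_o²(1−k²)/d_s² = (1−k²)/(1−k⁴)^(2/3) = 0.6770.
Mass saving = 1 − 0.6770 = 32.3 %.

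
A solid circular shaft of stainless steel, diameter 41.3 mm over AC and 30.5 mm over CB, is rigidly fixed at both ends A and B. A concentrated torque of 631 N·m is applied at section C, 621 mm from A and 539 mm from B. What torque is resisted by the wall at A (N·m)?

470 N·m

Compatibility: T_A·a/J_AC = T_B·b/J_CB with T_A + T_B = T₀.
J_AC = 2.86×10^-7 m⁴, J_CB = 8.50×10^-8 m⁴, so T_A = T₀·(J_AC/a)/((J_AC/a)+(J_CB/b)) = 470.0 N·m, T_B = 161.0 N·m.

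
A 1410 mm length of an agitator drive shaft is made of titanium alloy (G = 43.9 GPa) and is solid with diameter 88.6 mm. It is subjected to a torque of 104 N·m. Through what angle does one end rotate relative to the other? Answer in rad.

5.52e-4 rad

J = πd⁴/32 = π(0.0886)⁴/32 = 6.050×10^-6 m⁴.
θ = T·L/(G·J) = 104.0 × 1.41 / (43.9×10⁹ × 6.050×10^-6) = 5.521×10^-4 rad.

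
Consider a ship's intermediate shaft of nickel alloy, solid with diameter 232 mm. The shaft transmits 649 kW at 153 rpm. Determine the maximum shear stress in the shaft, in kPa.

16500 kPa

ω = 2π·153/60 = 16.02 rad/s, so T = P/ω = 649×10³ / 16.02 = 40510 N·m.
J = πd⁴/32 = π(0.232)⁴/32 = 2.844×10^-4 m⁴.
τ_max = T·r/J = 40510 × 0.116 / 2.844×10^-4 = 1.652×10^7 Pa.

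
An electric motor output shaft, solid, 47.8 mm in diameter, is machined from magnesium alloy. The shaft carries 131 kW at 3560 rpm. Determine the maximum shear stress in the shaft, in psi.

2380 psi

ω = 2π·3560/60 = 372.8 rad/s, so T = P/ω = 131×10³ / 372.8 = 351.4 N·m.
J = πd⁴/32 = π(0.0478)⁴/32 = 5.125×10^-7 m⁴.
τ_max = T·r/J = 351.4 × 0.0239 / 5.125×10^-7 = 1.639×10^7 Pa.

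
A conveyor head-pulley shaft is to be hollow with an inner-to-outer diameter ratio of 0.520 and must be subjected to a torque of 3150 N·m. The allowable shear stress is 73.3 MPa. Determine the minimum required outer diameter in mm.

For a hollow shaft with d_i/d_o = 0.520: τ_max = 16T/(π d_o³ (1−k⁴)), so d_o = [16T/(π τ_allow (1−k⁴))]^(1/3) = [16·3150/(π·7.33×10^7·0.9269)]^(1/3) = 0.06181 m.

61.8 mm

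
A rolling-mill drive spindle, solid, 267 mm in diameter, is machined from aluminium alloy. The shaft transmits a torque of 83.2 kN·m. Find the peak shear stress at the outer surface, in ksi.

3.23 ksi

J = πd⁴/32 = π(0.267)⁴/32 = 4.989×10^-4 m⁴.
τ_max = T·r/J = 83200 × 0.134 / 4.989×10^-4 = 2.226×10^7 Pa.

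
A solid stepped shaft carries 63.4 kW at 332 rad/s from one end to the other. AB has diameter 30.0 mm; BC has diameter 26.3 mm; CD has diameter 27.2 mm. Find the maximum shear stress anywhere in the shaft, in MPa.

53.5 MPa

ω = 332 rad/s, so T = P/ω = 63.4×10³ / 332.0 = 191.0 N·m.
Under the same torque, τ_max = 16T/(πd³) is largest where d is smallest — segment BC (d = 26.3 mm).
τ_max = 16·191.0/(π·(0.0263)³) = 5.346×10^7 Pa.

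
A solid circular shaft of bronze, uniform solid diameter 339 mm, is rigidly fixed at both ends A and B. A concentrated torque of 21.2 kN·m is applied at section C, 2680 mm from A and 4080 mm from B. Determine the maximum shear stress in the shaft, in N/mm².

1.67 N/mm²

With uniform GJ and both ends fixed, compatibility θ_AC = θ_CB gives T_A·a = T_B·b, together with T_A + T_B = T₀.
T_A = T₀·b/(a+b) = 21200·4080/6760 = 12800 N·m; T_B = 8405 N·m.
τ in each portion: τ_AC = 1.67×10^6 Pa, τ_CB = 1.10×10^6 Pa; maximum is in AC.
τ_max = T_AC·r/J = 12800·0.170/1.30×10^-3 = 1.673×10^6 Pa.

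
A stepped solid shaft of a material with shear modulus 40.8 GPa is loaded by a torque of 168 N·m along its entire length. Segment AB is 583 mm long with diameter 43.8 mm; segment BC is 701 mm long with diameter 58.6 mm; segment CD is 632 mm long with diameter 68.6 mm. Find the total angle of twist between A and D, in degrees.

0.592°

J_AB = π(0.0438)⁴/32 = 3.61×10^-7 m⁴; J_BC = π(0.0586)⁴/32 = 1.16×10^-6 m⁴; J_CD = π(0.0686)⁴/32 = 2.17×10^-6 m⁴.
θ = (T/G)·Σ L_i/J_i = (168.0/40.8×10⁹)·(0.583/3.61×10^-7 + 0.701/1.16×10^-6 + 0.632/2.17×10^-6) = 0.01033 rad.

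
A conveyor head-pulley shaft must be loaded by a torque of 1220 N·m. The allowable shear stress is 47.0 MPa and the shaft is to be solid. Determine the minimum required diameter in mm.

50.9 mm

For a solid shaft τ_max = 16T/(πd³), so d = (16T/(π τ_allow))^(1/3) = (16·1220/(π·4.70×10^7))^(1/3) = 0.05094 m.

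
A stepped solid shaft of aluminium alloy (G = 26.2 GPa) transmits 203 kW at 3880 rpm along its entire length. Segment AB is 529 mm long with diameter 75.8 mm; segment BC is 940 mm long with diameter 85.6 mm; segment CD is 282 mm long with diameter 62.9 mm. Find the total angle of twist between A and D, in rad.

ω = 2π·3880/60 = 406.3 rad/s, so T = P/ω = 203×10³ / 406.3 = 499.6 N·m.
J_AB = π(0.0758)⁴/32 = 3.24×10^-6 m⁴; J_BC = π(0.0856)⁴/32 = 5.27×10^-6 m⁴; J_CD = π(0.0629)⁴/32 = 1.54×10^-6 m⁴.
θ = (T/G)·Σ L_i/J_i = (499.6/26.2×10⁹)·(0.529/3.24×10^-6 + 0.940/5.27×10^-6 + 0.282/1.54×10^-6) = 0.01001 rad.

0.0100 rad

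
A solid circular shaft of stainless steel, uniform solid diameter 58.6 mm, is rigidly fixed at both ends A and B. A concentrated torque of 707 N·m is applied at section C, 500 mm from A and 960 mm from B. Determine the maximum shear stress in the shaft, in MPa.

11.8 MPa

With uniform GJ and both ends fixed, compatibility θ_AC = θ_CB gives T_A·a = T_B·b, together with T_A + T_B = T₀.
T_A = T₀·b/(a+b) = 707.0·960/1460 = 464.9 N·m; T_B = 242.1 N·m.
τ in each portion: τ_AC = 1.18×10^7 Pa, τ_CB = 6.13×10^6 Pa; maximum is in AC.
τ_max = T_AC·r/J = 464.9·0.0293/1.16×10^-6 = 1.177×10^7 Pa.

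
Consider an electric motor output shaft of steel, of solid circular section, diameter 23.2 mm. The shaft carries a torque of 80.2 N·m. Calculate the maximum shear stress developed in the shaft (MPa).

32.7 MPa

J = πd⁴/32 = π(0.0232)⁴/32 = 2.844×10^-8 m⁴.
τ_max = T·r/J = 80.20 × 0.0116 / 2.844×10^-8 = 3.271×10^7 Pa.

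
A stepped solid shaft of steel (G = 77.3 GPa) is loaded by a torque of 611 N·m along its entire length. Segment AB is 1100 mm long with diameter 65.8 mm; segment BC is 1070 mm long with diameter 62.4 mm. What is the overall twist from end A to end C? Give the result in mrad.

10.4 mrad

J_AB = π(0.0658)⁴/32 = 1.84×10^-6 m⁴; J_BC = π(0.0624)⁴/32 = 1.49×10^-6 m⁴.
θ = (T/G)·Σ L_i/J_i = (611.0/77.3×10⁹)·(1.10/1.84×10^-6 + 1.07/1.49×10^-6) = 0.01041 rad.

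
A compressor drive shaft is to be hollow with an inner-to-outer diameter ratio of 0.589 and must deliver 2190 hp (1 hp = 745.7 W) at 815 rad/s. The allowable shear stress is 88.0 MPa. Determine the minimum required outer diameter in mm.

50.9 mm

ω = 815 rad/s, so T = P/ω = 2190×745.7 / 815.0 = 2004 N·m.
For a hollow shaft with d_i/d_o = 0.589: τ_max = 16T/(π d_o³ (1−k⁴)), so d_o = [16T/(π τ_allow (1−k⁴))]^(1/3) = [16·2004/(π·8.80×10^7·0.8796)]^(1/3) = 0.05090 m.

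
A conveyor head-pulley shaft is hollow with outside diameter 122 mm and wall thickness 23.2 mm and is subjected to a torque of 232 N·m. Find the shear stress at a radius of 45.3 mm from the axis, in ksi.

J = π(d_o⁴ − d_i⁴)/32 = π(0.122⁴ − 0.0756⁴)/32 = 1.854×10^-5 m⁴.
Shear stress varies linearly with radius: τ = T·r/J = 232.0 × 0.0453 / 1.854×10^-5 = 5.668×10^5 Pa.

0.0822 ksi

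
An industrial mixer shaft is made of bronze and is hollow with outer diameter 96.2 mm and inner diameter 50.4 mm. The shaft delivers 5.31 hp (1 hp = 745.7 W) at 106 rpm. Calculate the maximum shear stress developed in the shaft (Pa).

ω = 2π·106/60 = 11.10 rad/s, so T = P/ω = 5.31×745.7 / 11.10 = 356.7 N·m.
J = π(d_o⁴ − d_i⁴)/32 = π(0.0962⁴ − 0.0504⁴)/32 = 7.775×10^-6 m⁴.
τ_max = T·r/J = 356.7 × 0.0481 / 7.775×10^-6 = 2.207×10^6 Pa.

2.21e6 Pa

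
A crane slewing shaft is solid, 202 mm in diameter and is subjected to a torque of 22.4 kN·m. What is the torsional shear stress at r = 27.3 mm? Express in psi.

J = πd⁴/32 = π(0.202)⁴/32 = 1.635×10^-4 m⁴.
Shear stress varies linearly with radius: τ = T·r/J = 22400 × 0.0273 / 1.635×10^-4 = 3.741×10^6 Pa.

543 psi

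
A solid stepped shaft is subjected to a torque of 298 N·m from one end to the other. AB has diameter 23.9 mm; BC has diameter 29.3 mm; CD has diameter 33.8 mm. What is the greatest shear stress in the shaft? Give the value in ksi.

Under the same torque, τ_max = 16T/(πd³) is largest where d is smallest — segment AB (d = 23.9 mm).
τ_max = 16·298.0/(π·(0.0239)³) = 1.112×10^8 Pa.

16.1 ksi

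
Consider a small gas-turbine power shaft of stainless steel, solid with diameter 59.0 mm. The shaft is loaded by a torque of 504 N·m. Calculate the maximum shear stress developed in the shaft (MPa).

12.5 MPa

J = πd⁴/32 = π(0.0590)⁴/32 = 1.190×10^-6 m⁴.
τ_max = T·r/J = 504.0 × 0.0295 / 1.190×10^-6 = 1.250×10^7 Pa.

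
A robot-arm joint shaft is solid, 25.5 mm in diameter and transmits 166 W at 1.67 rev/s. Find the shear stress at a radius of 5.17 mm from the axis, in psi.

286 psi

ω = 2π·1.67 = 10.49 rad/s, so T = P/ω = 166 / 10.49 = 15.82 N·m.
J = πd⁴/32 = π(0.0255)⁴/32 = 4.151×10^-8 m⁴.
Shear stress varies linearly with radius: τ = T·r/J = 15.82 × 0.00517 / 4.151×10^-8 = 1.970×10^6 Pa.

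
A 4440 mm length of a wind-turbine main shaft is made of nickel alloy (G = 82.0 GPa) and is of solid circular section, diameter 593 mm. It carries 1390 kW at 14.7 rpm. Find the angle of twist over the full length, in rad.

ω = 2π·14.7/60 = 1.539 rad/s, so T = P/ω = 1390×10³ / 1.539 = 903000 N·m.
J = πd⁴/32 = π(0.593)⁴/32 = 0.01214 m⁴.
θ = T·L/(G·J) = 903000 × 4.44 / (82.0×10⁹ × 0.01214) = 4.027×10^-3 rad.

0.00403 rad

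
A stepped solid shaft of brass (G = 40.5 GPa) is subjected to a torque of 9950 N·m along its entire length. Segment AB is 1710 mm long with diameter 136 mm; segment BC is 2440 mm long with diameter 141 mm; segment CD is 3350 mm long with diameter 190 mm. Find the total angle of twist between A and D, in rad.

0.0344 rad

J_AB = π(0.136)⁴/32 = 3.36×10^-5 m⁴; J_BC = π(0.141)⁴/32 = 3.88×10^-5 m⁴; J_CD = π(0.190)⁴/32 = 1.28×10^-4 m⁴.
θ = (T/G)·Σ L_i/J_i = (9950/40.5×10⁹)·(1.71/3.36×10^-5 + 2.44/3.88×10^-5 + 3.35/1.28×10^-4) = 0.03439 rad.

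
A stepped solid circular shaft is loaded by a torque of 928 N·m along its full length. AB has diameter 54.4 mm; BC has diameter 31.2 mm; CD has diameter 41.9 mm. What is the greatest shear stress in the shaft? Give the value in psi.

22600 psi

Under the same torque, τ_max = 16T/(πd³) is largest where d is smallest — segment BC (d = 31.2 mm).
τ_max = 16·928.0/(π·(0.0312)³) = 1.556×10^8 Pa.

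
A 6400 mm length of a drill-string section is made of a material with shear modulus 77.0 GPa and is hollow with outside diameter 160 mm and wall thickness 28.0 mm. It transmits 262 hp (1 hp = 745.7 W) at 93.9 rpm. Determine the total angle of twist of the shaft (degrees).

1.79°

ω = 2π·93.9/60 = 9.833 rad/s, so T = P/ω = 262×745.7 / 9.833 = 19870 N·m.
J = π(d_o⁴ − d_i⁴)/32 = π(0.160⁴ − 0.104⁴)/32 = 5.285×10^-5 m⁴.
θ = T·L/(G·J) = 19870 × 6.40 / (77.0×10⁹ × 5.285×10^-5) = 0.03124 rad.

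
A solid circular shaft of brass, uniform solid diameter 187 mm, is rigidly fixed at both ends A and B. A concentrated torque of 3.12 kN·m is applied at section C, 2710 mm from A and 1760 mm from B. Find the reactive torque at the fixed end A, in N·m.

With uniform GJ and both ends fixed, compatibility θ_AC = θ_CB gives T_A·a = T_B·b, together with T_A + T_B = T₀.
T_A = T₀·b/(a+b) = 3120·1760/4470 = 1228 N·m; T_B = 1892 N·m.

1230 N·m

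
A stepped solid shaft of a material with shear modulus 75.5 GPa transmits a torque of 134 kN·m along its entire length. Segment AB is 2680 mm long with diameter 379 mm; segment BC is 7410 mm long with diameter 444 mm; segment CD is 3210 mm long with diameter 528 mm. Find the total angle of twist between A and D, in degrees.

0.375°

J_AB = π(0.379)⁴/32 = 2.03×10^-3 m⁴; J_BC = π(0.444)⁴/32 = 3.82×10^-3 m⁴; J_CD = π(0.528)⁴/32 = 7.63×10^-3 m⁴.
θ = (T/G)·Σ L_i/J_i = (134000/75.5×10⁹)·(2.68/2.03×10^-3 + 7.41/3.82×10^-3 + 3.21/7.63×10^-3) = 6.542×10^-3 rad.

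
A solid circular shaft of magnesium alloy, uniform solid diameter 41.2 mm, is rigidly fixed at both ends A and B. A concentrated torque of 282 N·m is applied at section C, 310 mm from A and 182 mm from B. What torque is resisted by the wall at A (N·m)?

104 N·m

With uniform GJ and both ends fixed, compatibility θ_AC = θ_CB gives T_A·a = T_B·b, together with T_A + T_B = T₀.
T_A = T₀·b/(a+b) = 282.0·182/492.0 = 104.3 N·m; T_B = 177.7 N·m.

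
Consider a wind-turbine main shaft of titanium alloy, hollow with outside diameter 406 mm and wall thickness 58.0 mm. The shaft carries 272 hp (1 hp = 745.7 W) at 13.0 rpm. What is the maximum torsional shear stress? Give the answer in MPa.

ω = 2π·13.0/60 = 1.361 rad/s, so T = P/ω = 272×745.7 / 1.361 = 149000 N·m.
J = π(d_o⁴ − d_i⁴)/32 = π(0.406⁴ − 0.290⁴)/32 = 1.973×10^-3 m⁴.
τ_max = T·r/J = 149000 × 0.203 / 1.973×10^-3 = 1.533×10^7 Pa.

15.3 MPa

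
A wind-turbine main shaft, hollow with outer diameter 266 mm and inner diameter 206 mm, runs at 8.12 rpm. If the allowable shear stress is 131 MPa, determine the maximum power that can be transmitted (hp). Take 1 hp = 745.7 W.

353 hp

J = π(d_o⁴ − d_i⁴)/32 = π(0.266⁴ − 0.206⁴)/32 = 3.147×10^-4 m⁴.
T_max = τ_allow·J/r = 1.31×10^8 × 3.147×10^-4 / 0.133 = 310000 N·m.
ω = 2π·8.12/60 = 0.8503 rad/s, so P_max = T_max·ω = 2.636×10^5 W.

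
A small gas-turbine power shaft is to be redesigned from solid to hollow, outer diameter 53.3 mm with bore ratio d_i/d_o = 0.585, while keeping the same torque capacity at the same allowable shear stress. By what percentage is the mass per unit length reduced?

28.5 %

Equal τ_max and T ⇒ the solid shaft needs d_s³ = d_o³(1−k⁴), so d_s = 53.3·(1−0.585⁴)^(1/3) = 51.13 mm.
Area ratio A_h/A_s = d_o²(1−k²)/d_s² = (1−k²)/(1−k⁴)^(2/3) = 0.7147.
Mass saving = 1 − 0.7147 = 28.5 %.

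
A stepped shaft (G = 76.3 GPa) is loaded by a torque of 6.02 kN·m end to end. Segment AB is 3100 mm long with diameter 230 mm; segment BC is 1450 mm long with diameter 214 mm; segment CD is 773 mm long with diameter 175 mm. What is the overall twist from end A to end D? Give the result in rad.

0.00211 rad

J_AB = π(0.230)⁴/32 = 2.75×10^-4 m⁴; J_BC = π(0.214)⁴/32 = 2.06×10^-4 m⁴; J_CD = π(0.175)⁴/32 = 9.21×10^-5 m⁴.
θ = (T/G)·Σ L_i/J_i = (6020/76.3×10⁹)·(3.10/2.75×10^-4 + 1.45/2.06×10^-4 + 0.773/9.21×10^-5) = 2.108×10^-3 rad.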